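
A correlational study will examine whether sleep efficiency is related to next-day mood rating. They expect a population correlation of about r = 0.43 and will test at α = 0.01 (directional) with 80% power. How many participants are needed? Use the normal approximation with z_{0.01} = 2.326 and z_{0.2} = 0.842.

Fisher's z: C = ½·ln((1+r)/(1−r)) = ½·ln(2.5088) = 0.4599.
n = ((z_{α} + z_β)/C)² + 3.
(2.326 + 0.842) / 0.4599 = 3.168 / 0.4599 = 6.888.
n = 6.888² + 3 = 47.45 + 3 = 50.5.
Round up.

n = 51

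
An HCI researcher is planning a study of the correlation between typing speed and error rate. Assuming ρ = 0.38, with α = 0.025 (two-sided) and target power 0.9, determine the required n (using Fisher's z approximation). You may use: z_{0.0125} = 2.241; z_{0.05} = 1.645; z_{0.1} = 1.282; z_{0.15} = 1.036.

n = 81

Fisher's z: C = ½·ln((1+r)/(1−r)) = ½·ln(2.2258) = 0.4001.
n = ((z_{α/2} + z_β)/C)² + 3.
(2.241 + 1.282) / 0.4001 = 3.523 / 0.4001 = 8.805.
n = 8.805² + 3 = 77.53 + 3 = 80.5.
Round up.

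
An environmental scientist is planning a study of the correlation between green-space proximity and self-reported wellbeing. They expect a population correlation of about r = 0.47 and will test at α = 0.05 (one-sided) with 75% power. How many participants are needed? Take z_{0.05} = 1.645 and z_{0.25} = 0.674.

n = 24

Fisher's z: C = ½·ln((1+r)/(1−r)) = ½·ln(2.7736) = 0.5101.
n = ((z_{α} + z_β)/C)² + 3.
(1.645 + 0.674) / 0.5101 = 2.319 / 0.5101 = 4.546.
n = 4.546² + 3 = 20.67 + 3 = 23.7.
Round up.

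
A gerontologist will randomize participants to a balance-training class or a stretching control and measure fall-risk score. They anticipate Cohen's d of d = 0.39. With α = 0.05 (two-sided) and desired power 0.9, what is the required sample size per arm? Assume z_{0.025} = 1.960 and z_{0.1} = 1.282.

For two independent groups with equal n: n = 2·((z_{α/2} + z_β) / d)².
z_{α/2} + z_β = 1.960 + 1.282 = 3.242.
n = 2 × (3.242 / 0.39)² = 2 × 8.313² = 2 × 69.10 = 138.2.
Round up to the next whole participant.

n = 139 per group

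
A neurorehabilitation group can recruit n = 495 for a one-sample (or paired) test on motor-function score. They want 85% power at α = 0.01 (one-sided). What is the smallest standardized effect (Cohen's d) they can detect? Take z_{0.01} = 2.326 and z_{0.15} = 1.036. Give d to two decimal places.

For a single sample (or paired design) of n = 495: d_min = (z_{α} + z_β)/√n.
z-sum = 2.326 + 1.036 = 3.362.
d_min = 3.362 / √495 = 3.362 / 22.249 = 0.151.

d_min ≈ 0.15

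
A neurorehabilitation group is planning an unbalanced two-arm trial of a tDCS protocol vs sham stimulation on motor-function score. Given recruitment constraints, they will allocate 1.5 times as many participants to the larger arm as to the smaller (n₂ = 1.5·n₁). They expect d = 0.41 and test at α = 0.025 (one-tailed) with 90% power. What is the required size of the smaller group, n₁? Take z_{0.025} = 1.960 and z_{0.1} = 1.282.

n₁ = 105

With allocation ratio k = n₂/n₁ = 1.5, Var(x̄₁−x̄₂) = σ²(1/n₁ + 1/(k·n₁)) = σ²·(k+1)/(k·n₁).
So n₁ = (1 + 1/k)·((z_{α} + z_β)/d)² = 1.667 × (3.242/0.41)².
n₁ = 1.667 × 62.53 = 104.2.
Round up: n₁ = 105, giving n₂ = ⌈1.5 × 105⌉ = ⌈157.5⌉ = 158.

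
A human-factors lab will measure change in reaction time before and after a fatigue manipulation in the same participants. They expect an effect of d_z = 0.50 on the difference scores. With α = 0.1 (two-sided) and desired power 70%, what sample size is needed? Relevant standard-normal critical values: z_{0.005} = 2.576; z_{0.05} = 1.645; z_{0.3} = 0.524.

For a paired (one-sample on differences) test: n = ((z_{α/2} + z_β) / d)².
z_{α/2} + z_β = 1.645 + 0.524 = 2.169.
n = (2.169 / 0.50)² = 4.338² = 18.82.
Round up.

n = 19 pairs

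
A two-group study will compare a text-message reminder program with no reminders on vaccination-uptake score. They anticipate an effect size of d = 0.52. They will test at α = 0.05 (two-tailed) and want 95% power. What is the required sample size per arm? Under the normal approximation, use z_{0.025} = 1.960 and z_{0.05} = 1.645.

n = 97 per group

For two independent groups with equal n: n = 2·((z_{α/2} + z_β) / d)².
z_{α/2} + z_β = 1.960 + 1.645 = 3.605.
n = 2 × (3.605 / 0.52)² = 2 × 6.933² = 2 × 48.06 = 96.1.
Round up to the next whole participant.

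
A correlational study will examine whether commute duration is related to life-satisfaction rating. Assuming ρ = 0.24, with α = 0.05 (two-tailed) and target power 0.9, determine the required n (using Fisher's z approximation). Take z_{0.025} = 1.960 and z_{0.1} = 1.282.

Fisher's z: C = ½·ln((1+r)/(1−r)) = ½·ln(1.6316) = 0.2448.
n = ((z_{α/2} + z_β)/C)² + 3.
(1.960 + 1.282) / 0.2448 = 3.242 / 0.2448 = 13.243.
n = 13.243² + 3 = 175.39 + 3 = 178.4.
Round up.

n = 179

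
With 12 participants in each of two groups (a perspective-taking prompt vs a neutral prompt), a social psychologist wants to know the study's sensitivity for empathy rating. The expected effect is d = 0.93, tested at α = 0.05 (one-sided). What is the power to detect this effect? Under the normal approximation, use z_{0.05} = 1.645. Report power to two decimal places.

For two equal groups, power = Φ(d·√(n/2) − z_{α}).
d·√(n/2) = 0.93 × √(12/2) = 0.93 × 2.449 = 2.278.
z_β = 2.278 − 1.645 = 0.633.
Power = Φ(0.633) = 0.737.

power ≈ 0.74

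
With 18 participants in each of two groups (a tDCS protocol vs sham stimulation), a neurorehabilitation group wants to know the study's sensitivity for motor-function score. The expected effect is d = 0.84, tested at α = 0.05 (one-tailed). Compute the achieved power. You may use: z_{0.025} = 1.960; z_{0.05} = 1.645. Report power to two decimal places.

power ≈ 0.81

For two equal groups, power = Φ(d·√(n/2) − z_{α}).
d·√(n/2) = 0.84 × √(18/2) = 0.84 × 3.000 = 2.520.
z_β = 2.520 − 1.645 = 0.875.
Power = Φ(0.875) = 0.809.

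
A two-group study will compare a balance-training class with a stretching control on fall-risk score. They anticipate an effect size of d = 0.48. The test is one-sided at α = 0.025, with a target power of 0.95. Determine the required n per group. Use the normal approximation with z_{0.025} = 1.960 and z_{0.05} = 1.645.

For two independent groups with equal n: n = 2·((z_{α} + z_β) / d)².
z_{α} + z_β = 1.960 + 1.645 = 3.605.
n = 2 × (3.605 / 0.48)² = 2 × 7.510² = 2 × 56.41 = 112.8.
Round up to the next whole participant.

n = 113 per group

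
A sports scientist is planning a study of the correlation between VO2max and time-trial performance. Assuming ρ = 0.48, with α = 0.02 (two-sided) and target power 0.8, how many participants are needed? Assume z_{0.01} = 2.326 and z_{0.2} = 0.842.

n = 40

Fisher's z: C = ½·ln((1+r)/(1−r)) = ½·ln(2.8462) = 0.5230.
n = ((z_{α/2} + z_β)/C)² + 3.
(2.326 + 0.842) / 0.5230 = 3.168 / 0.5230 = 6.057.
n = 6.057² + 3 = 36.69 + 3 = 39.7.
Round up.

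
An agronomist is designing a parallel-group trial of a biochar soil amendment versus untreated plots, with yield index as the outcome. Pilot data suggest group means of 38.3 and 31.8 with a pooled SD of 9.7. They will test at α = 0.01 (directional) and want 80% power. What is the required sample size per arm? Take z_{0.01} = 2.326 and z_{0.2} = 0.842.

Cohen's d = |M₁ − M₂| / SD_pooled = |38.3 − 31.8| / 9.7 = 6.5 / 9.7 = 0.670.
For two independent groups with equal n: n = 2·((z_{α} + z_β) / d)².
z_{α} + z_β = 2.326 + 0.842 = 3.168.
n = 2 × (3.168 / 0.670)² = 2 × 4.728² = 2 × 22.36 = 44.7.
Round up to the next whole participant.

n = 45 per group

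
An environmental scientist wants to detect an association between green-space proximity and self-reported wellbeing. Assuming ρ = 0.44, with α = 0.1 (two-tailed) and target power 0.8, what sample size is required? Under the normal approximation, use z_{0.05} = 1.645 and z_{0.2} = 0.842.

Fisher's z: C = ½·ln((1+r)/(1−r)) = ½·ln(2.5714) = 0.4722.
n = ((z_{α/2} + z_β)/C)² + 3.
(1.645 + 0.842) / 0.4722 = 2.487 / 0.4722 = 5.267.
n = 5.267² + 3 = 27.74 + 3 = 30.7.
Round up.

n = 31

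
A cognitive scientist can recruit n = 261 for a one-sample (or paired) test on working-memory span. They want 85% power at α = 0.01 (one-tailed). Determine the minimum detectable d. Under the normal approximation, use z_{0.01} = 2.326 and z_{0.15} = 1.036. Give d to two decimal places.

For a single sample (or paired design) of n = 261: d_min = (z_{α} + z_β)/√n.
z-sum = 2.326 + 1.036 = 3.362.
d_min = 3.362 / √261 = 3.362 / 16.155 = 0.208.

d_min ≈ 0.21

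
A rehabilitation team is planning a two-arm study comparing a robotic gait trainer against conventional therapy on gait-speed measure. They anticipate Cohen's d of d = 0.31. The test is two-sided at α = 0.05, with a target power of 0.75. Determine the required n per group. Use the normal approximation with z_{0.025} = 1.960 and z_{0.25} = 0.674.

For two independent groups with equal n: n = 2·((z_{α/2} + z_β) / d)².
z_{α/2} + z_β = 1.960 + 0.674 = 2.634.
n = 2 × (2.634 / 0.31)² = 2 × 8.497² = 2 × 72.20 = 144.4.
Round up to the next whole participant.

n = 145 per group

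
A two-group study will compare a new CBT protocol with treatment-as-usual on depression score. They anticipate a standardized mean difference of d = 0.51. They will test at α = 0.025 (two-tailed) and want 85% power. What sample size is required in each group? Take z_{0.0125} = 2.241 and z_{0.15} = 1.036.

n = 83 per group

For two independent groups with equal n: n = 2·((z_{α/2} + z_β) / d)².
z_{α/2} + z_β = 2.241 + 1.036 = 3.277.
n = 2 × (3.277 / 0.51)² = 2 × 6.425² = 2 × 41.29 = 82.6.
Round up to the next whole participant.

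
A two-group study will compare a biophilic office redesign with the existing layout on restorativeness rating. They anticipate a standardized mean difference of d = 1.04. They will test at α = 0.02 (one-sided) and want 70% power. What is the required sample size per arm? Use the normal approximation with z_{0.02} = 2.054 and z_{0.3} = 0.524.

For two independent groups with equal n: n = 2·((z_{α} + z_β) / d)².
z_{α} + z_β = 2.054 + 0.524 = 2.578.
n = 2 × (2.578 / 1.04)² = 2 × 2.479² = 2 × 6.14 = 12.3.
Round up to the next whole participant.

n = 13 per group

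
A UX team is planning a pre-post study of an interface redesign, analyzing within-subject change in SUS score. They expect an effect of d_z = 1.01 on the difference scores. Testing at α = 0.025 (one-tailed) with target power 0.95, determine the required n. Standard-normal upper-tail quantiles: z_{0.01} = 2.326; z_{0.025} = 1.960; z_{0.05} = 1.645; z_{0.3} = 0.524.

n = 13 pairs

For a paired (one-sample on differences) test: n = ((z_{α} + z_β) / d)².
z_{α} + z_β = 1.960 + 1.645 = 3.605.
n = (3.605 / 1.01)² = 3.569² = 12.74.
Round up.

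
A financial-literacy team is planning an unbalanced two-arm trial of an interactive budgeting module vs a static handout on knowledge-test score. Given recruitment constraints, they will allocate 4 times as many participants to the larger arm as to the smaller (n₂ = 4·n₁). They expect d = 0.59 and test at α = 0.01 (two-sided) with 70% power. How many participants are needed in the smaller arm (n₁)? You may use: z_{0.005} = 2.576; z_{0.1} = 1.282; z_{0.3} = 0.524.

n₁ = 35

With allocation ratio k = n₂/n₁ = 4, Var(x̄₁−x̄₂) = σ²(1/n₁ + 1/(k·n₁)) = σ²·(k+1)/(k·n₁).
So n₁ = (1 + 1/k)·((z_{α/2} + z_β)/d)² = 1.250 × (3.100/0.59)².
n₁ = 1.250 × 27.61 = 34.5.
Round up: n₁ = 35, giving n₂ = 4 × 35 = 140.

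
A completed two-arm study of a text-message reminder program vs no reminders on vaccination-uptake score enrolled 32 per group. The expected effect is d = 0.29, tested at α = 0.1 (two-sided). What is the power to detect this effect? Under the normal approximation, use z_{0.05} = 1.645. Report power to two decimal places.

power ≈ 0.31

For two equal groups, power = Φ(d·√(n/2) − z_{α/2}).
d·√(n/2) = 0.29 × √(32/2) = 0.29 × 4.000 = 1.160.
z_β = 1.160 − 1.645 = -0.485.
Power = Φ(-0.485) = 0.314.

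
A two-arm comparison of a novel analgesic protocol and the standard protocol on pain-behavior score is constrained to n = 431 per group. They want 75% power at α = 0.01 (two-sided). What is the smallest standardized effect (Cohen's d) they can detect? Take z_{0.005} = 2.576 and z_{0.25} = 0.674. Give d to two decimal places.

For two independent groups of n = 431 each: d_min = (z_{α/2} + z_β)·√(2/n).
z-sum = 2.576 + 0.674 = 3.250.
d_min = 3.250 × √(2/431) = 3.250 × 0.0681 = 0.221.

d_min ≈ 0.22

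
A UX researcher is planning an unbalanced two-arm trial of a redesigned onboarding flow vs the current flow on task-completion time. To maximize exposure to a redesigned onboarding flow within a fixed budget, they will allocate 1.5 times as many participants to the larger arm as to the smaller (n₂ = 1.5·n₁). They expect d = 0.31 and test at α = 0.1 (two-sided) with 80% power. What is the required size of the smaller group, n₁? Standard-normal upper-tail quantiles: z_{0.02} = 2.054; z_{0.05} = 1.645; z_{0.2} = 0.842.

With allocation ratio k = n₂/n₁ = 1.5, Var(x̄₁−x̄₂) = σ²(1/n₁ + 1/(k·n₁)) = σ²·(k+1)/(k·n₁).
So n₁ = (1 + 1/k)·((z_{α/2} + z_β)/d)² = 1.667 × (2.487/0.31)².
n₁ = 1.667 × 64.36 = 107.3.
Round up: n₁ = 108, giving n₂ = 1.5 × 108 = 162.

n₁ = 108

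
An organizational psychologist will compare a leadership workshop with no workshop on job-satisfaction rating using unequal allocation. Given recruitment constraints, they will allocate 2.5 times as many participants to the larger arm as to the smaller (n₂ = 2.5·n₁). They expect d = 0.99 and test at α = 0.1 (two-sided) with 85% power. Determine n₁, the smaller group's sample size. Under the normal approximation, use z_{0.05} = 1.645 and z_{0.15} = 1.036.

n₁ = 11

With allocation ratio k = n₂/n₁ = 2.5, Var(x̄₁−x̄₂) = σ²(1/n₁ + 1/(k·n₁)) = σ²·(k+1)/(k·n₁).
So n₁ = (1 + 1/k)·((z_{α/2} + z_β)/d)² = 1.400 × (2.681/0.99)².
n₁ = 1.400 × 7.33 = 10.3.
Round up: n₁ = 11, giving n₂ = ⌈2.5 × 11⌉ = ⌈27.5⌉ = 28.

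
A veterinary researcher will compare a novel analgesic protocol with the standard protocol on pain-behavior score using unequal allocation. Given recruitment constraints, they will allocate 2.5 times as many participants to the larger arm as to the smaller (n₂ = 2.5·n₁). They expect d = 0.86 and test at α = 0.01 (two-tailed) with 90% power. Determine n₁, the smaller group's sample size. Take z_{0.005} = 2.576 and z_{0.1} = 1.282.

n₁ = 29

With allocation ratio k = n₂/n₁ = 2.5, Var(x̄₁−x̄₂) = σ²(1/n₁ + 1/(k·n₁)) = σ²·(k+1)/(k·n₁).
So n₁ = (1 + 1/k)·((z_{α/2} + z_β)/d)² = 1.400 × (3.858/0.86)².
n₁ = 1.400 × 20.12 = 28.2.
Round up: n₁ = 29, giving n₂ = ⌈2.5 × 29⌉ = ⌈72.5⌉ = 73.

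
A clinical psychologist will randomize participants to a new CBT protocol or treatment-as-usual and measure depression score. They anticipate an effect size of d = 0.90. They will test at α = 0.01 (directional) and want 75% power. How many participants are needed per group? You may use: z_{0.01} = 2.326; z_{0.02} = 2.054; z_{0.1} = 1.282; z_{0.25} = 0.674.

n = 23 per group

For two independent groups with equal n: n = 2·((z_{α} + z_β) / d)².
z_{α} + z_β = 2.326 + 0.674 = 3.000.
n = 2 × (3.000 / 0.90)² = 2 × 3.333² = 2 × 11.11 = 22.2.
Round up to the next whole participant.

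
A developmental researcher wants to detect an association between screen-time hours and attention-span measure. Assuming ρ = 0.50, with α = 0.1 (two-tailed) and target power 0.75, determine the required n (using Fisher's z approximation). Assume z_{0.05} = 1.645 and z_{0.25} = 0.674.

Fisher's z: C = ½·ln((1+r)/(1−r)) = ½·ln(3.0000) = 0.5493.
n = ((z_{α/2} + z_β)/C)² + 3.
(1.645 + 0.674) / 0.5493 = 2.319 / 0.5493 = 4.222.
n = 4.222² + 3 = 17.82 + 3 = 20.8.
Round up.

n = 21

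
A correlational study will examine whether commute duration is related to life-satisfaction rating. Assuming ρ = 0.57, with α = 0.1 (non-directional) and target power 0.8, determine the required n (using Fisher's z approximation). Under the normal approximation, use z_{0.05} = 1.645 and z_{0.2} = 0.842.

n = 18

Fisher's z: C = ½·ln((1+r)/(1−r)) = ½·ln(3.6512) = 0.6475.
n = ((z_{α/2} + z_β)/C)² + 3.
(1.645 + 0.842) / 0.6475 = 2.487 / 0.6475 = 3.841.
n = 3.841² + 3 = 14.75 + 3 = 17.8.
Round up.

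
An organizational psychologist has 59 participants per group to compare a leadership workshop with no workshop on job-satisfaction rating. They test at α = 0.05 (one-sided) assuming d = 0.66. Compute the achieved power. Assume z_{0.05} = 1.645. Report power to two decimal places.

power ≈ 0.97

For two equal groups, power = Φ(d·√(n/2) − z_{α}).
d·√(n/2) = 0.66 × √(59/2) = 0.66 × 5.431 = 3.585.
z_β = 3.585 − 1.645 = 1.940.
Power = Φ(1.940) = 0.974.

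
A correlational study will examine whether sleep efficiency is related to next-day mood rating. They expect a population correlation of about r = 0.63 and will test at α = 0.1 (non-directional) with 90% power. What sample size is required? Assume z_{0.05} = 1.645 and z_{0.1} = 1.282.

n = 19

Fisher's z: C = ½·ln((1+r)/(1−r)) = ½·ln(4.4054) = 0.7414.
n = ((z_{α/2} + z_β)/C)² + 3.
(1.645 + 1.282) / 0.7414 = 2.927 / 0.7414 = 3.948.
n = 3.948² + 3 = 15.59 + 3 = 18.6.
Round up.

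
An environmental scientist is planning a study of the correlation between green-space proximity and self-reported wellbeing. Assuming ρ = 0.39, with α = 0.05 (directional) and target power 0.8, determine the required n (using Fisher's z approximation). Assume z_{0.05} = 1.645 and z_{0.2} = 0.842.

Fisher's z: C = ½·ln((1+r)/(1−r)) = ½·ln(2.2787) = 0.4118.
n = ((z_{α} + z_β)/C)² + 3.
(1.645 + 0.842) / 0.4118 = 2.487 / 0.4118 = 6.039.
n = 6.039² + 3 = 36.47 + 3 = 39.5.
Round up.

n = 40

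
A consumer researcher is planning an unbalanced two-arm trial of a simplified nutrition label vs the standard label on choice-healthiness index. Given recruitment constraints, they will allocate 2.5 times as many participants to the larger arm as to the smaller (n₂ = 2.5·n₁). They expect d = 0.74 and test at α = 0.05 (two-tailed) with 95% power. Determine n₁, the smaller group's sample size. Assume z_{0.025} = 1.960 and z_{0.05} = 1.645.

With allocation ratio k = n₂/n₁ = 2.5, Var(x̄₁−x̄₂) = σ²(1/n₁ + 1/(k·n₁)) = σ²·(k+1)/(k·n₁).
So n₁ = (1 + 1/k)·((z_{α/2} + z_β)/d)² = 1.400 × (3.605/0.74)².
n₁ = 1.400 × 23.73 = 33.2.
Round up: n₁ = 34, giving n₂ = 2.5 × 34 = 85.

n₁ = 34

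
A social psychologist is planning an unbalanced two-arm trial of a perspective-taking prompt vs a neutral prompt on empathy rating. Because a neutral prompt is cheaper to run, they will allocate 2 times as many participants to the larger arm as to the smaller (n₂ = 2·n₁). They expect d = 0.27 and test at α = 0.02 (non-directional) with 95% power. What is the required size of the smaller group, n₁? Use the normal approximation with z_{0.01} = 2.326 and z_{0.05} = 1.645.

With allocation ratio k = n₂/n₁ = 2, Var(x̄₁−x̄₂) = σ²(1/n₁ + 1/(k·n₁)) = σ²·(k+1)/(k·n₁).
So n₁ = (1 + 1/k)·((z_{α/2} + z_β)/d)² = 1.500 × (3.971/0.27)².
n₁ = 1.500 × 216.31 = 324.5.
Round up: n₁ = 325, giving n₂ = 2 × 325 = 650.

n₁ = 325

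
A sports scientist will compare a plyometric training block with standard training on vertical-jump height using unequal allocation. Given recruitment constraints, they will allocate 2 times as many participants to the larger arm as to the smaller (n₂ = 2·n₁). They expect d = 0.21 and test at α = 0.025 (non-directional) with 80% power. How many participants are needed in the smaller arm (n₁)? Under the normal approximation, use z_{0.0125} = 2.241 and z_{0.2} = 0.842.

With allocation ratio k = n₂/n₁ = 2, Var(x̄₁−x̄₂) = σ²(1/n₁ + 1/(k·n₁)) = σ²·(k+1)/(k·n₁).
So n₁ = (1 + 1/k)·((z_{α/2} + z_β)/d)² = 1.500 × (3.083/0.21)².
n₁ = 1.500 × 215.53 = 323.3.
Round up: n₁ = 324, giving n₂ = 2 × 324 = 648.

n₁ = 324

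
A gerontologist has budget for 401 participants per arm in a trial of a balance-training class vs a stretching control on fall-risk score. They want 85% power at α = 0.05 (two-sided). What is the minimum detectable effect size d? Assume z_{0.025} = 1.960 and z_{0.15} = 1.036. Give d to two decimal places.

For two independent groups of n = 401 each: d_min = (z_{α/2} + z_β)·√(2/n).
z-sum = 1.960 + 1.036 = 2.996.
d_min = 2.996 × √(2/401) = 2.996 × 0.0706 = 0.212.

d_min ≈ 0.21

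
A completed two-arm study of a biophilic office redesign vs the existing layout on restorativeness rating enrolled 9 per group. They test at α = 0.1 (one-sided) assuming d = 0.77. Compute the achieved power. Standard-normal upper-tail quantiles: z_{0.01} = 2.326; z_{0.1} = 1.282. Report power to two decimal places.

power ≈ 0.64

For two equal groups, power = Φ(d·√(n/2) − z_{α}).
d·√(n/2) = 0.77 × √(9/2) = 0.77 × 2.121 = 1.633.
z_β = 1.633 − 1.282 = 0.351.
Power = Φ(0.351) = 0.637.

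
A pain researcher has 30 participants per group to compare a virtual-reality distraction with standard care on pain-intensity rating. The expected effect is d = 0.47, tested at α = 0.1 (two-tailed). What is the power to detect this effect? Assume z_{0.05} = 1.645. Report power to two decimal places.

power ≈ 0.57

For two equal groups, power = Φ(d·√(n/2) − z_{α/2}).
d·√(n/2) = 0.47 × √(30/2) = 0.47 × 3.873 = 1.820.
z_β = 1.820 − 1.645 = 0.175.
Power = Φ(0.175) = 0.570.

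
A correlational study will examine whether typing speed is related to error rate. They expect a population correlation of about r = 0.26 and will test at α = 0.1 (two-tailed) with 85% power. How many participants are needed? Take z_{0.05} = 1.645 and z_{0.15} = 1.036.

Fisher's z: C = ½·ln((1+r)/(1−r)) = ½·ln(1.7027) = 0.2661.
n = ((z_{α/2} + z_β)/C)² + 3.
(1.645 + 1.036) / 0.2661 = 2.681 / 0.2661 = 10.075.
n = 10.075² + 3 = 101.51 + 3 = 104.5.
Round up.

n = 105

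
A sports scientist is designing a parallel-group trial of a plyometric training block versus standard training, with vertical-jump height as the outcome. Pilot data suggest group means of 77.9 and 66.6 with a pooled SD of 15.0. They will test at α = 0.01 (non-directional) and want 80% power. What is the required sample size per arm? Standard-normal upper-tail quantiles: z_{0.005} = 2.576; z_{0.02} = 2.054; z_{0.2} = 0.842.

n = 42 per group

Cohen's d = |M₁ − M₂| / SD_pooled = |77.9 − 66.6| / 15.0 = 11.3 / 15.0 = 0.753.
For two independent groups with equal n: n = 2·((z_{α/2} + z_β) / d)².
z_{α/2} + z_β = 2.576 + 0.842 = 3.418.
n = 2 × (3.418 / 0.753)² = 2 × 4.539² = 2 × 20.60 = 41.2.
Round up to the next whole participant.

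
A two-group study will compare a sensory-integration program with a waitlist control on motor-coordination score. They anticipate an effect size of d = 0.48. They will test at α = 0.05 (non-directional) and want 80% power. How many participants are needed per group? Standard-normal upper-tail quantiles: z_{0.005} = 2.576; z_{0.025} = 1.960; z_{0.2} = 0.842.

For two independent groups with equal n: n = 2·((z_{α/2} + z_β) / d)².
z_{α/2} + z_β = 1.960 + 0.842 = 2.802.
n = 2 × (2.802 / 0.48)² = 2 × 5.838² = 2 × 34.08 = 68.2.
Round up to the next whole participant.

n = 69 per group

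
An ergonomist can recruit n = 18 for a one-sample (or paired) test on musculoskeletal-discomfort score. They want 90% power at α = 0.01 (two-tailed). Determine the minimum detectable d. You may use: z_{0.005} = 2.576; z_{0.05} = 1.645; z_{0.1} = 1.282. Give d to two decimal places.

d_min ≈ 0.91

For a single sample (or paired design) of n = 18: d_min = (z_{α/2} + z_β)/√n.
z-sum = 2.576 + 1.282 = 3.858.
d_min = 3.858 / √18 = 3.858 / 4.243 = 0.909.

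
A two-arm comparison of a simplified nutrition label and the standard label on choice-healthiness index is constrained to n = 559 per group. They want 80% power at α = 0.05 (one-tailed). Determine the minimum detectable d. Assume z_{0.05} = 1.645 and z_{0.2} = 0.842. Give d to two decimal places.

For two independent groups of n = 559 each: d_min = (z_{α} + z_β)·√(2/n).
z-sum = 1.645 + 0.842 = 2.487.
d_min = 2.487 × √(2/559) = 2.487 × 0.0598 = 0.149.

d_min ≈ 0.15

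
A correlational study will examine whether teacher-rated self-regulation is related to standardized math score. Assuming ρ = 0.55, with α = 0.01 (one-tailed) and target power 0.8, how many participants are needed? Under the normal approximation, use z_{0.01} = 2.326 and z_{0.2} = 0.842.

Fisher's z: C = ½·ln((1+r)/(1−r)) = ½·ln(3.4444) = 0.6184.
n = ((z_{α} + z_β)/C)² + 3.
(2.326 + 0.842) / 0.6184 = 3.168 / 0.6184 = 5.123.
n = 5.123² + 3 = 26.24 + 3 = 29.2.
Round up.

n = 30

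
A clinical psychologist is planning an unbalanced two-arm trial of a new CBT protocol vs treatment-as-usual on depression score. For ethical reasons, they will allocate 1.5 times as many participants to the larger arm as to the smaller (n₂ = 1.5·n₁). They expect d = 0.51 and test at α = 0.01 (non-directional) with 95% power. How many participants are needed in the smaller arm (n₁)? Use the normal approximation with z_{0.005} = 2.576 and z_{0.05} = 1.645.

With allocation ratio k = n₂/n₁ = 1.5, Var(x̄₁−x̄₂) = σ²(1/n₁ + 1/(k·n₁)) = σ²·(k+1)/(k·n₁).
So n₁ = (1 + 1/k)·((z_{α/2} + z_β)/d)² = 1.667 × (4.221/0.51)².
n₁ = 1.667 × 68.50 = 114.2.
Round up: n₁ = 115, giving n₂ = ⌈1.5 × 115⌉ = ⌈172.5⌉ = 173.

n₁ = 115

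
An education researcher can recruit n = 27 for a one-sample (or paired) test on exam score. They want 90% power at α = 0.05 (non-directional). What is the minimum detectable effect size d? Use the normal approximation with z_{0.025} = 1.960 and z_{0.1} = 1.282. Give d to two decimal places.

For a single sample (or paired design) of n = 27: d_min = (z_{α/2} + z_β)/√n.
z-sum = 1.960 + 1.282 = 3.242.
d_min = 3.242 / √27 = 3.242 / 5.196 = 0.624.

d_min ≈ 0.62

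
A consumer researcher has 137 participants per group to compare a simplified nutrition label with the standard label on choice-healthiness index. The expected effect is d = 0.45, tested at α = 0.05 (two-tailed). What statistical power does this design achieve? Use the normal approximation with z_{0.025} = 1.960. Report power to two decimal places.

For two equal groups, power = Φ(d·√(n/2) − z_{α/2}).
d·√(n/2) = 0.45 × √(137/2) = 0.45 × 8.276 = 3.724.
z_β = 3.724 − 1.960 = 1.764.
Power = Φ(1.764) = 0.961.

power ≈ 0.96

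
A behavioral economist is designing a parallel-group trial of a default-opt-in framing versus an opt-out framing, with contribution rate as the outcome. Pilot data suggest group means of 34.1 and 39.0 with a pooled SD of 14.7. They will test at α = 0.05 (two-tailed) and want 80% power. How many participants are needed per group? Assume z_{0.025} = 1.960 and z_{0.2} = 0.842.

Cohen's d = |M₁ − M₂| / SD_pooled = |34.1 − 39.0| / 14.7 = 4.9 / 14.7 = 0.333.
For two independent groups with equal n: n = 2·((z_{α/2} + z_β) / d)².
z_{α/2} + z_β = 1.960 + 0.842 = 2.802.
n = 2 × (2.802 / 0.333)² = 2 × 8.414² = 2 × 70.80 = 141.6.
Round up to the next whole participant.

n = 142 per group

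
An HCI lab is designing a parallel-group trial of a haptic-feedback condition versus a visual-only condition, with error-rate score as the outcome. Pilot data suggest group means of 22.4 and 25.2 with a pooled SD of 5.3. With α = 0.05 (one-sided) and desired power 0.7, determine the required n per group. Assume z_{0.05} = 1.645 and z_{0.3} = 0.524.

n = 34 per group

Cohen's d = |M₁ − M₂| / SD_pooled = |22.4 − 25.2| / 5.3 = 2.8 / 5.3 = 0.528.
For two independent groups with equal n: n = 2·((z_{α} + z_β) / d)².
z_{α} + z_β = 1.645 + 0.524 = 2.169.
n = 2 × (2.169 / 0.528)² = 2 × 4.108² = 2 × 16.88 = 33.8.
Round up to the next whole participant.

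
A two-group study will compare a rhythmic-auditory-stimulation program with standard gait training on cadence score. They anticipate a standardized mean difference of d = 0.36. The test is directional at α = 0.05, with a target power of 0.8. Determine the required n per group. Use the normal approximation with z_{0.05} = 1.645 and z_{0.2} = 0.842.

n = 96 per group

For two independent groups with equal n: n = 2·((z_{α} + z_β) / d)².
z_{α} + z_β = 1.645 + 0.842 = 2.487.
n = 2 × (2.487 / 0.36)² = 2 × 6.908² = 2 × 47.73 = 95.5.
Round up to the next whole participant.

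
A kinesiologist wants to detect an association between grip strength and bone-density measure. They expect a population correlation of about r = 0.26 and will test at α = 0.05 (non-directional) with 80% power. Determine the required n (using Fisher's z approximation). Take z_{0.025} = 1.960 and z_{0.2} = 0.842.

Fisher's z: C = ½·ln((1+r)/(1−r)) = ½·ln(1.7027) = 0.2661.
n = ((z_{α/2} + z_β)/C)² + 3.
(1.960 + 0.842) / 0.2661 = 2.802 / 0.2661 = 10.530.
n = 10.530² + 3 = 110.88 + 3 = 113.9.
Round up.

n = 114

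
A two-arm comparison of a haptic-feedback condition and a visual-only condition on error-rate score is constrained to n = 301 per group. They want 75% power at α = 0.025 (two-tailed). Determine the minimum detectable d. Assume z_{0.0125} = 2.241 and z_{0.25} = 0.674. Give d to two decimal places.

For two independent groups of n = 301 each: d_min = (z_{α/2} + z_β)·√(2/n).
z-sum = 2.241 + 0.674 = 2.915.
d_min = 2.915 × √(2/301) = 2.915 × 0.0815 = 0.238.

d_min ≈ 0.24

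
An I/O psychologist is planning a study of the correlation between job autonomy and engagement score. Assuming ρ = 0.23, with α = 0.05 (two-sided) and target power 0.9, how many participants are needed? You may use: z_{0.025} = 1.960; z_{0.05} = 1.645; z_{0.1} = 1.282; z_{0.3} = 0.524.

n = 195

Fisher's z: C = ½·ln((1+r)/(1−r)) = ½·ln(1.5974) = 0.2342.
n = ((z_{α/2} + z_β)/C)² + 3.
(1.960 + 1.282) / 0.2342 = 3.242 / 0.2342 = 13.843.
n = 13.843² + 3 = 191.63 + 3 = 194.6.
Round up.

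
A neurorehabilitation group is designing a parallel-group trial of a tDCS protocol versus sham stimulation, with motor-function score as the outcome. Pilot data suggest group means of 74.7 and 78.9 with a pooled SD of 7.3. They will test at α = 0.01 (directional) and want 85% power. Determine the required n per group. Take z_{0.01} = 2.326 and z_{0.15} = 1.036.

n = 69 per group

Cohen's d = |M₁ − M₂| / SD_pooled = |74.7 − 78.9| / 7.3 = 4.2 / 7.3 = 0.575.
For two independent groups with equal n: n = 2·((z_{α} + z_β) / d)².
z_{α} + z_β = 2.326 + 1.036 = 3.362.
n = 2 × (3.362 / 0.575)² = 2 × 5.847² = 2 × 34.19 = 68.4.
Round up to the next whole participant.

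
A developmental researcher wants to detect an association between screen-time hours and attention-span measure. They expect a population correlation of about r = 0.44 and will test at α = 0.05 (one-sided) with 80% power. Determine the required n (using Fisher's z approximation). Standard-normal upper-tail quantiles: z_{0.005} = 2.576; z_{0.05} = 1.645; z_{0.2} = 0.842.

n = 31

Fisher's z: C = ½·ln((1+r)/(1−r)) = ½·ln(2.5714) = 0.4722.
n = ((z_{α} + z_β)/C)² + 3.
(1.645 + 0.842) / 0.4722 = 2.487 / 0.4722 = 5.267.
n = 5.267² + 3 = 27.74 + 3 = 30.7.
Round up.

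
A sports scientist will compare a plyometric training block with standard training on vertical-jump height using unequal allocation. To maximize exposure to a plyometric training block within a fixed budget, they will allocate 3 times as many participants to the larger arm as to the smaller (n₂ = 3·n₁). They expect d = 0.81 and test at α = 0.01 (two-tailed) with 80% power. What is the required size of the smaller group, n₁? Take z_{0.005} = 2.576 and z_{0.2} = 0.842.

With allocation ratio k = n₂/n₁ = 3, Var(x̄₁−x̄₂) = σ²(1/n₁ + 1/(k·n₁)) = σ²·(k+1)/(k·n₁).
So n₁ = (1 + 1/k)·((z_{α/2} + z_β)/d)² = 1.333 × (3.418/0.81)².
n₁ = 1.333 × 17.81 = 23.7.
Round up: n₁ = 24, giving n₂ = 3 × 24 = 72.

n₁ = 24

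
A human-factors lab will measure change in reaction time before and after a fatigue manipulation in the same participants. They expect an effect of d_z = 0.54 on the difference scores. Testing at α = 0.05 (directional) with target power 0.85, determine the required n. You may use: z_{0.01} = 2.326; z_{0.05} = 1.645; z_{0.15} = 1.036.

n = 25 pairs

For a paired (one-sample on differences) test: n = ((z_{α} + z_β) / d)².
z_{α} + z_β = 1.645 + 1.036 = 2.681.
n = (2.681 / 0.54)² = 4.965² = 24.65.
Round up.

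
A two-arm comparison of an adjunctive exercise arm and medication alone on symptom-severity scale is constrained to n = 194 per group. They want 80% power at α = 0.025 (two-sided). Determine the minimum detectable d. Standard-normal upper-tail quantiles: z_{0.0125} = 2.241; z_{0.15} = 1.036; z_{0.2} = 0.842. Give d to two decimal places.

d_min ≈ 0.31

For two independent groups of n = 194 each: d_min = (z_{α/2} + z_β)·√(2/n).
z-sum = 2.241 + 0.842 = 3.083.
d_min = 3.083 × √(2/194) = 3.083 × 0.1015 = 0.313.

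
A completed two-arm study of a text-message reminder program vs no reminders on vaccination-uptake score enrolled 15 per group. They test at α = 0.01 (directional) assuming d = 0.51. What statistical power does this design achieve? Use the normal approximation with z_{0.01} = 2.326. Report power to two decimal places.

For two equal groups, power = Φ(d·√(n/2) − z_{α}).
d·√(n/2) = 0.51 × √(15/2) = 0.51 × 2.739 = 1.397.
z_β = 1.397 − 2.326 = -0.929.
Power = Φ(-0.929) = 0.176.

power ≈ 0.18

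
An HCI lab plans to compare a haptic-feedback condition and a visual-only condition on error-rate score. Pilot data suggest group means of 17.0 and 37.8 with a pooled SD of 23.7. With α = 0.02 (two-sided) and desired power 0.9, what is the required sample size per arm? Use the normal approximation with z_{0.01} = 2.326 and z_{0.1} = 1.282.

n = 34 per group

Cohen's d = |M₁ − M₂| / SD_pooled = |17.0 − 37.8| / 23.7 = 20.8 / 23.7 = 0.878.
For two independent groups with equal n: n = 2·((z_{α/2} + z_β) / d)².
z_{α/2} + z_β = 2.326 + 1.282 = 3.608.
n = 2 × (3.608 / 0.878)² = 2 × 4.109² = 2 × 16.89 = 33.8.
Round up to the next whole participant.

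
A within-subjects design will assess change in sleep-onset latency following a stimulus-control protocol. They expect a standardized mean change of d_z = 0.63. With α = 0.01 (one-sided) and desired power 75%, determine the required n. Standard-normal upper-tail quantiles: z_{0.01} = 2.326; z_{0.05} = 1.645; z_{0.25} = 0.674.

For a paired (one-sample on differences) test: n = ((z_{α} + z_β) / d)².
z_{α} + z_β = 2.326 + 0.674 = 3.000.
n = (3.000 / 0.63)² = 4.762² = 22.68.
Round up.

n = 23 pairs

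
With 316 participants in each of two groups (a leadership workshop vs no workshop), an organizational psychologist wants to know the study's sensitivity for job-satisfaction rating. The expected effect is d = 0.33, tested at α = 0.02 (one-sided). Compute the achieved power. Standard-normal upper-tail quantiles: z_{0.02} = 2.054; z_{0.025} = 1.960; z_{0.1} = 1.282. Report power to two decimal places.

For two equal groups, power = Φ(d·√(n/2) − z_{α}).
d·√(n/2) = 0.33 × √(316/2) = 0.33 × 12.570 = 4.148.
z_β = 4.148 − 2.054 = 2.094.
Power = Φ(2.094) = 0.982.

power ≈ 0.98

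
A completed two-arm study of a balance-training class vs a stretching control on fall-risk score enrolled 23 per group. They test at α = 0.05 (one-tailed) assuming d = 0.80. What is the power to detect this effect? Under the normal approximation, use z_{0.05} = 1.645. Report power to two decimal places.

power ≈ 0.86

For two equal groups, power = Φ(d·√(n/2) − z_{α}).
d·√(n/2) = 0.80 × √(23/2) = 0.80 × 3.391 = 2.713.
z_β = 2.713 − 1.645 = 1.068.
Power = Φ(1.068) = 0.857.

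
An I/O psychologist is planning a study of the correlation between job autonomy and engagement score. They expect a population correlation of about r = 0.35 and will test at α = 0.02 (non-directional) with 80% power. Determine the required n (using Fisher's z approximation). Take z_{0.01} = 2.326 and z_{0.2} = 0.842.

n = 79

Fisher's z: C = ½·ln((1+r)/(1−r)) = ½·ln(2.0769) = 0.3654.
n = ((z_{α/2} + z_β)/C)² + 3.
(2.326 + 0.842) / 0.3654 = 3.168 / 0.3654 = 8.670.
n = 8.670² + 3 = 75.17 + 3 = 78.2.
Round up.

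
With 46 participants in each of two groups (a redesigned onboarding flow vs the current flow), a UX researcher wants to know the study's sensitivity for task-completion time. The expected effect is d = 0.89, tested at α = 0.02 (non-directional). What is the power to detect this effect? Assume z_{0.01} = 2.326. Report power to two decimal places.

power ≈ 0.97

For two equal groups, power = Φ(d·√(n/2) − z_{α/2}).
d·√(n/2) = 0.89 × √(46/2) = 0.89 × 4.796 = 4.268.
z_β = 4.268 − 2.326 = 1.942.
Power = Φ(1.942) = 0.974.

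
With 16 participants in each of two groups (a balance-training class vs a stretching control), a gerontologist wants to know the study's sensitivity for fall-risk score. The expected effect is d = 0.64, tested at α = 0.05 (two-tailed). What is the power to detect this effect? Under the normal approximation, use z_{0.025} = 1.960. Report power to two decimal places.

power ≈ 0.44

For two equal groups, power = Φ(d·√(n/2) − z_{α/2}).
d·√(n/2) = 0.64 × √(16/2) = 0.64 × 2.828 = 1.810.
z_β = 1.810 − 1.960 = -0.150.
Power = Φ(-0.150) = 0.440.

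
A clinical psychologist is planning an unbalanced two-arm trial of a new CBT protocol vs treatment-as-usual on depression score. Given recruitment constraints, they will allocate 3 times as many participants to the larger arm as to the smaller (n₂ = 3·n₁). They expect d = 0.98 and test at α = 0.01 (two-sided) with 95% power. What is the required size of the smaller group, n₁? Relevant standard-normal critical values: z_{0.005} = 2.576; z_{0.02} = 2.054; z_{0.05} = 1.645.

With allocation ratio k = n₂/n₁ = 3, Var(x̄₁−x̄₂) = σ²(1/n₁ + 1/(k·n₁)) = σ²·(k+1)/(k·n₁).
So n₁ = (1 + 1/k)·((z_{α/2} + z_β)/d)² = 1.333 × (4.221/0.98)².
n₁ = 1.333 × 18.55 = 24.7.
Round up: n₁ = 25, giving n₂ = 3 × 25 = 75.

n₁ = 25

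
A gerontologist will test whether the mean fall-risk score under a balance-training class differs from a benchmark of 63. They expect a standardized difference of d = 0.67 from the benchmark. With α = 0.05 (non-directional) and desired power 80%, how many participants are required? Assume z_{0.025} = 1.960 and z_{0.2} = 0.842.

n = 18

For a one-sample test: n = ((z_{α/2} + z_β) / d)².
z_{α/2} + z_β = 1.960 + 0.842 = 2.802.
n = (2.802 / 0.67)² = 4.182² = 17.49.
Round up.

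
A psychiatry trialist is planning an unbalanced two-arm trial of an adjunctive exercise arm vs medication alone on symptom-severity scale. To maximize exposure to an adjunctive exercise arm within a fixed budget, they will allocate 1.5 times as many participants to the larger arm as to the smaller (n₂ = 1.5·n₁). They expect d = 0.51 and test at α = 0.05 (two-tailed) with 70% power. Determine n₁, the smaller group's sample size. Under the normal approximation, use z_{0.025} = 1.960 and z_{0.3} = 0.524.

With allocation ratio k = n₂/n₁ = 1.5, Var(x̄₁−x̄₂) = σ²(1/n₁ + 1/(k·n₁)) = σ²·(k+1)/(k·n₁).
So n₁ = (1 + 1/k)·((z_{α/2} + z_β)/d)² = 1.667 × (2.484/0.51)².
n₁ = 1.667 × 23.72 = 39.5.
Round up: n₁ = 40, giving n₂ = 1.5 × 40 = 60.

n₁ = 40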